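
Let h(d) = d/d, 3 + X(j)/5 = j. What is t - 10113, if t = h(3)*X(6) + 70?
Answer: -10028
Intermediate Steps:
X(j) = -15 + 5*j
h(d) = 1
t = 85 (t = 1*(-15 + 5*6) + 70 = 1*(-15 + 30) + 70 = 1*15 + 70 = 15 + 70 = 85)
t - 10113 = 85 - 10113 = -10028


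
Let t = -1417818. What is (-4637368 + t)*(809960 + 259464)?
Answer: -6475561232864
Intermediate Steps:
(-4637368 + t)*(809960 + 259464) = (-4637368 - 1417818)*(809960 + 259464) = -6055186*1069424 = -6475561232864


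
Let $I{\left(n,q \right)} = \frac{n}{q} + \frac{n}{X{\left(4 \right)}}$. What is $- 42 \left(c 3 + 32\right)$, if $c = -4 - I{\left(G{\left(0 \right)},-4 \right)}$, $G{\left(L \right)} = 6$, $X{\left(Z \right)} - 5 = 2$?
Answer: $-921$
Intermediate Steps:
$X{\left(Z \right)} = 7$ ($X{\left(Z \right)} = 5 + 2 = 7$)
$I{\left(n,q \right)} = \frac{n}{7} + \frac{n}{q}$ ($I{\left(n,q \right)} = \frac{n}{q} + \frac{n}{7} = \frac{n}{7} + \frac{n}{q}$)
$c = - \frac{47}{14}$ ($c = -4 - \left(\frac{1}{7} \cdot 6 + \frac{6}{-4}\right) = -4 - \left(\frac{6}{7} + 6 \left(- \frac{1}{4}\right)\right) = -4 - \left(\frac{6}{7} - \frac{3}{2}\right) = -4 - - \frac{9}{14} = -4 + \frac{9}{14} = - \frac{47}{14} \approx -3.3571$)
$- 42 \left(c 3 + 32\right) = - 42 \left(\left(- \frac{47}{14}\right) 3 + 32\right) = - 42 \left(- \frac{141}{14} + 32\right) = \left(-42\right) \frac{307}{14} = -921$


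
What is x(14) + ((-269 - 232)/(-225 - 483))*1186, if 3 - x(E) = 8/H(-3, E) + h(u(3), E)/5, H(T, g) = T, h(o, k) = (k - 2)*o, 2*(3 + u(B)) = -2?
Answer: 1512487/1770 ≈ 854.51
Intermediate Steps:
u(B) = -4 (u(B) = -3 + (½)*(-2) = -3 - 1 = -4)
h(o, k) = o*(-2 + k) (h(o, k) = (-2 + k)*o = o*(-2 + k))
x(E) = 61/15 + 4*E/5 (x(E) = 3 - (8/(-3) - 4*(-2 + E)/5) = 3 - (8*(-⅓) + (8 - 4*E)*(⅕)) = 3 - (-8/3 + (8/5 - 4*E/5)) = 3 - (-16/15 - 4*E/5) = 3 + (16/15 + 4*E/5) = 61/15 + 4*E/5)
x(14) + ((-269 - 232)/(-225 - 483))*1186 = (61/15 + (⅘)*14) + ((-269 - 232)/(-225 - 483))*1186 = (61/15 + 56/5) - 501/(-708)*1186 = 229/15 - 501*(-1/708)*1186 = 229/15 + (167/236)*1186 = 229/15 + 99031/118 = 1512487/1770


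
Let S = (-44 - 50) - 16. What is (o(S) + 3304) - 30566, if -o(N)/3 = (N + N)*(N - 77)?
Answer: -150682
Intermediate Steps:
S = -110 (S = -94 - 16 = -110)
o(N) = -6*N*(-77 + N) (o(N) = -3*(N + N)*(N - 77) = -3*2*N*(-77 + N) = -6*N*(-77 + N))
(o(S) + 3304) - 30566 = (6*(-110)*(77 - 1*(-110)) + 3304) - 30566 = (6*(-110)*(77 + 110) + 3304) - 30566 = (6*(-110)*187 + 3304) - 30566 = (-123420 + 3304) - 30566 = -120116 - 30566 = -150682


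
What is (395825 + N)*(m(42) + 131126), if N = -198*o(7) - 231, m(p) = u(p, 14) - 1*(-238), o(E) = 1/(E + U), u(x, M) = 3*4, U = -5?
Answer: 51958551120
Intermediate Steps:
u(x, M) = 12
o(E) = 1/(-5 + E) (o(E) = 1/(E - 5) = 1/(-5 + E))
m(p) = 250 (m(p) = 12 - 1*(-238) = 12 + 238 = 250)
N = -330 (N = -198/(-5 + 7) - 231 = -198/2 - 231 = -198*1/2 - 231 = -99 - 231 = -330)
(395825 + N)*(m(42) + 131126) = (395825 - 330)*(250 + 131126) = 395495*131376 = 51958551120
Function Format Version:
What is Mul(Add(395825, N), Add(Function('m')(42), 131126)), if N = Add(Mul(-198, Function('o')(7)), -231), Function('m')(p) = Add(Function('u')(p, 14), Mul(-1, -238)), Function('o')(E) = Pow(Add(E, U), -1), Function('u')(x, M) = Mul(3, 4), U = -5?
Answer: 51958551120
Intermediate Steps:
Function('u')(x, M) = 12
Function('o')(E) = Pow(Add(-5, E), -1) (Function('o')(E) = Pow(Add(E, -5), -1) = Pow(Add(-5, E), -1))
Function('m')(p) = 250 (Function('m')(p) = Add(12, Mul(-1, -238)) = Add(12, 238) = 250)
N = -330 (N = Add(Mul(-198, Pow(Add(-5, 7), -1)), -231) = Add(Mul(-198, Pow(2, -1)), -231) = Add(Mul(-198, Rational(1, 2)), -231) = Add(-99, -231) = -330)
Mul(Add(395825, N), Add(Function('m')(42), 131126)) = Mul(Add(395825, -330), Add(250, 131126)) = Mul(395495, 131376) = 51958551120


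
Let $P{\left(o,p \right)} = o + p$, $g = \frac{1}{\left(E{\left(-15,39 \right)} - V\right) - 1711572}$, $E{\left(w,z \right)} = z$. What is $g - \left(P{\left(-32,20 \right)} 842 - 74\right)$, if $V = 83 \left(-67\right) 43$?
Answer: $\frac{14986188979}{1472410} \approx 10178.0$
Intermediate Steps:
$V = -239123$ ($V = \left(-5561\right) 43 = -239123$)
$g = - \frac{1}{1472410}$ ($g = \frac{1}{\left(39 - -239123\right) - 1711572} = \frac{1}{\left(39 + 239123\right) - 1711572} = \frac{1}{239162 - 1711572} = \frac{1}{-1472410} = - \frac{1}{1472410} \approx -6.7916 \cdot 10^{-7}$)
$g - \left(P{\left(-32,20 \right)} 842 - 74\right) = - \frac{1}{1472410} - \left(\left(-32 + 20\right) 842 - 74\right) = - \frac{1}{1472410} - \left(\left(-12\right) 842 - 74\right) = - \frac{1}{1472410} - \left(-10104 - 74\right) = - \frac{1}{1472410} - -10178 = - \frac{1}{1472410} + 10178 = \frac{14986188979}{1472410}$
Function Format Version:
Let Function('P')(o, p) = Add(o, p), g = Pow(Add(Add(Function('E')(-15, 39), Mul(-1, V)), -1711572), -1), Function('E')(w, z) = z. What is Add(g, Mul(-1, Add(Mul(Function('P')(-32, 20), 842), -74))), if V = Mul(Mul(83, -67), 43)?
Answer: Rational(14986188979, 1472410) ≈ 10178.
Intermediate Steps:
V = -239123 (V = Mul(-5561, 43) = -239123)
g = Rational(-1, 1472410) (g = Pow(Add(Add(39, Mul(-1, -239123)), -1711572), -1) = Pow(Add(Add(39, 239123), -1711572), -1) = Pow(Add(239162, -1711572), -1) = Pow(-1472410, -1) = Rational(-1, 1472410) ≈ -6.7916e-7)
Add(g, Mul(-1, Add(Mul(Function('P')(-32, 20), 842), -74))) = Add(Rational(-1, 1472410), Mul(-1, Add(Mul(Add(-32, 20), 842), -74))) = Add(Rational(-1, 1472410), Mul(-1, Add(Mul(-12, 842), -74))) = Add(Rational(-1, 1472410), Mul(-1, Add(-10104, -74))) = Add(Rational(-1, 1472410), Mul(-1, -10178)) = Add(Rational(-1, 1472410), 10178) = Rational(14986188979, 1472410)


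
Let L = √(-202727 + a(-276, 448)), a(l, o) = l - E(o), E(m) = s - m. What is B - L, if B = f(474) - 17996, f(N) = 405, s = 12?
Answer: -17591 - I*√202567 ≈ -17591.0 - 450.07*I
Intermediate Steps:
E(m) = 12 - m
a(l, o) = -12 + l + o (a(l, o) = l - (12 - o) = l + (-12 + o) = -12 + l + o)
L = I*√202567 (L = √(-202727 + (-12 - 276 + 448)) = √(-202727 + 160) = √(-202567) = I*√202567 ≈ 450.07*I)
B = -17591 (B = 405 - 17996 = -17591)
B - L = -17591 - I*√202567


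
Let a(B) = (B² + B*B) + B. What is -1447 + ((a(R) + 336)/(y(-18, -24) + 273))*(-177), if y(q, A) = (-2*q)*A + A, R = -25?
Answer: -204536/205 ≈ -997.74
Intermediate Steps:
y(q, A) = A - 2*A*q (y(q, A) = -2*A*q + A = A - 2*A*q)
a(B) = B + 2*B² (a(B) = (B² + B²) + B = 2*B² + B = B + 2*B²)
-1447 + ((a(R) + 336)/(y(-18, -24) + 273))*(-177) = -1447 + ((-25*(1 + 2*(-25)) + 336)/(-24*(1 - 2*(-18)) + 273))*(-177) = -1447 + ((-25*(1 - 50) + 336)/(-24*(1 + 36) + 273))*(-177) = -1447 + ((-25*(-49) + 336)/(-24*37 + 273))*(-177) = -1447 + ((1225 + 336)/(-888 + 273))*(-177) = -1447 + (1561/(-615))*(-177) = -1447 + (1561*(-1/615))*(-177) = -1447 - 1561/615*(-177) = -1447 + 92099/205 = -204536/205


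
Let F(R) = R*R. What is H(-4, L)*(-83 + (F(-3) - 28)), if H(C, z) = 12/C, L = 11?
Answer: 306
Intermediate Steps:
F(R) = R**2
H(-4, L)*(-83 + (F(-3) - 28)) = (12/(-4))*(-83 + ((-3)**2 - 28)) = (12*(-1/4))*(-83 + (9 - 28)) = -3*(-83 - 19) = -3*(-102) = 306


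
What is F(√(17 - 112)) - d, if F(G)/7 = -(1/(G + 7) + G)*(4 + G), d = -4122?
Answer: 229489/48 - 1351*I*√95/48 ≈ 4781.0 - 274.33*I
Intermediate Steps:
F(G) = -7*(4 + G)*(G + 1/(7 + G)) (F(G) = 7*(-(1/(G + 7) + G)*(4 + G)) = 7*(-(1/(7 + G) + G)*(4 + G)) = 7*(-(G + 1/(7 + G))*(4 + G)) = 7*(-(4 + G)*(G + 1/(7 + G))) = -7*(4 + G)*(G + 1/(7 + G)))
F(√(17 - 112)) - d = 7*(-4 - (√(17 - 112))³ - 29*√(17 - 112) - 11*(√(17 - 112))²)/(7 + √(17 - 112)) - 1*(-4122) = 7*(-4 - (√(-95))³ - 29*I*√95 - 11*(√(-95))²)/(7 + √(-95)) + 4122 = 7*(-4 - (I*√95)³ - 29*I*√95 - 11*(I*√95)²)/(7 + I*√95) + 4122 = 7*(-4 - (-95)*I*√95 - 29*I*√95 - 11*(-95))/(7 + I*√95) + 4122 = 7*(-4 + 95*I*√95 - 29*I*√95 + 1045)/(7 + I*√95) + 4122 = 7*(1041 + 66*I*√95)/(7 + I*√95) + 4122 = 4122 + 7*(1041 + 66*I*√95)/(7 + I*√95)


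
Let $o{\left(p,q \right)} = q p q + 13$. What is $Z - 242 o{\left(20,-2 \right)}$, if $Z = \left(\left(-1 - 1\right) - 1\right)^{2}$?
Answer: $-22497$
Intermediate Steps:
$o{\left(p,q \right)} = 13 + p q^{2}$ ($o{\left(p,q \right)} = p q q + 13 = p q^{2} + 13 = 13 + p q^{2}$)
$Z = 9$ ($Z = \left(\left(-1 - 1\right) - 1\right)^{2} = \left(-2 - 1\right)^{2} = \left(-3\right)^{2} = 9$)
$Z - 242 o{\left(20,-2 \right)} = 9 - 242 \left(13 + 20 \left(-2\right)^{2}\right) = 9 - 242 \left(13 + 20 \cdot 4\right) = 9 - 242 \left(13 + 80\right) = 9 - 22506 = -22497$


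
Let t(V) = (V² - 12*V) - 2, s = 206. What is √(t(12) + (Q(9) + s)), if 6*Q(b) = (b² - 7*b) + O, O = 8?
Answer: 25*√3/3 ≈ 14.434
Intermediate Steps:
t(V) = -2 + V² - 12*V
Q(b) = 4/3 - 7*b/6 + b²/6 (Q(b) = ((b² - 7*b) + 8)/6 = (8 + b² - 7*b)/6 = 4/3 - 7*b/6 + b²/6)
√(t(12) + (Q(9) + s)) = √((-2 + 12² - 12*12) + ((4/3 - 7/6*9 + (⅙)*9²) + 206)) = √((-2 + 144 - 144) + ((4/3 - 21/2 + (⅙)*81) + 206)) = √(-2 + ((4/3 - 21/2 + 27/2) + 206)) = √(-2 + (13/3 + 206)) = √(-2 + 631/3) = √(625/3) = 25*√3/3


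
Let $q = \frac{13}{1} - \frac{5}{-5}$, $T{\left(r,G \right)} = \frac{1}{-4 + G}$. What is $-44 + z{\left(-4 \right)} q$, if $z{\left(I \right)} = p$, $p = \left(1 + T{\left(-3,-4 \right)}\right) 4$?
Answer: $5$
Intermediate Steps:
$p = \frac{7}{2}$ ($p = \left(1 + \frac{1}{-4 - 4}\right) 4 = \left(1 + \frac{1}{-8}\right) 4 = \left(1 - \frac{1}{8}\right) 4 = \frac{7}{8} \cdot 4 = \frac{7}{2} \approx 3.5$)
$z{\left(I \right)} = \frac{7}{2}$
$q = 14$ ($q = 13 \cdot 1 - -1 = 13 + 1 = 14$)
$-44 + z{\left(-4 \right)} q = -44 + \frac{7}{2} \cdot 14 = -44 + 49 = 5$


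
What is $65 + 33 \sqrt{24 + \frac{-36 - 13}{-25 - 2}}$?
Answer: $65 + \frac{11 \sqrt{2091}}{3} \approx 232.67$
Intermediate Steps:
$65 + 33 \sqrt{24 + \frac{-36 - 13}{-25 - 2}} = 65 + 33 \sqrt{24 - \frac{49}{-27}} = 65 + 33 \sqrt{24 - - \frac{49}{27}} = 65 + 33 \sqrt{24 + \frac{49}{27}} = 65 + 33 \sqrt{\frac{697}{27}} = 65 + 33 \frac{\sqrt{2091}}{9} = 65 + \frac{11 \sqrt{2091}}{3}$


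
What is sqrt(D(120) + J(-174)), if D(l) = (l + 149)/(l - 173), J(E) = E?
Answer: I*sqrt(503023)/53 ≈ 13.382*I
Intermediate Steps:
D(l) = (149 + l)/(-173 + l)
sqrt(D(120) + J(-174)) = sqrt((149 + 120)/(-173 + 120) - 174) = sqrt(269/(-53) - 174) = sqrt(-1/53*269 - 174) = sqrt(-269/53 - 174) = sqrt(-9491/53) = I*sqrt(503023)/53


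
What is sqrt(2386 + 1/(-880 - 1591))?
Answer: sqrt(14568534155)/2471 ≈ 48.847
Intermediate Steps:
sqrt(2386 + 1/(-880 - 1591)) = sqrt(2386 + 1/(-2471)) = sqrt(2386 - 1/2471) = sqrt(5895805/2471) = sqrt(14568534155)/2471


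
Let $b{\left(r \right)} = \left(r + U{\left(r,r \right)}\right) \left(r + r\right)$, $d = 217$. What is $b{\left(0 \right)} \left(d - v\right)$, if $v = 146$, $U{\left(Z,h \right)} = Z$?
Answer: $0$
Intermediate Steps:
$b{\left(r \right)} = 4 r^{2}$ ($b{\left(r \right)} = \left(r + r\right) \left(r + r\right) = 2 r 2 r = 4 r^{2}$)
$b{\left(0 \right)} \left(d - v\right) = 4 \cdot 0^{2} \left(217 - 146\right) = 4 \cdot 0 \left(217 - 146\right) = 0 \cdot 71 = 0$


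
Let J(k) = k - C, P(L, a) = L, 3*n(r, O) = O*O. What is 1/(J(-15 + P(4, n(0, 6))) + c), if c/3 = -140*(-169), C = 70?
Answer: 1/70899 ≈ 1.4105e-5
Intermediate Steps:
n(r, O) = O²/3 (n(r, O) = (O*O)/3 = O²/3)
c = 70980 (c = 3*(-140*(-169)) = 3*23660 = 70980)
J(k) = -70 + k (J(k) = k - 1*70 = k - 70 = -70 + k)
1/(J(-15 + P(4, n(0, 6))) + c) = 1/((-70 + (-15 + 4)) + 70980) = 1/((-70 - 11) + 70980) = 1/(-81 + 70980) = 1/70899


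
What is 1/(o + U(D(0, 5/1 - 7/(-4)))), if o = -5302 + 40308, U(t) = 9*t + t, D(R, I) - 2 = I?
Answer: 2/70187 ≈ 2.8495e-5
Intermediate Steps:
D(R, I) = 2 + I
U(t) = 10*t
o = 35006
1/(o + U(D(0, 5/1 - 7/(-4)))) = 1/(35006 + 10*(2 + (5/1 - 7/(-4)))) = 1/(35006 + 10*(2 + (5*1 - 7*(-¼)))) = 1/(35006 + 10*(2 + (5 + 7/4))) = 1/(35006 + 10*(2 + 27/4)) = 1/(35006 + 10*(35/4)) = 1/(35006 + 175/2) = 1/(70187/2) = 2/70187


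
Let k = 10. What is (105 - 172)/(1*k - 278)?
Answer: ¼ ≈ 0.25000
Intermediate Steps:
(105 - 172)/(1*k - 278) = (105 - 172)/(1*10 - 278) = -67/(10 - 278) = -67/(-268) = -67*(-1/268) = ¼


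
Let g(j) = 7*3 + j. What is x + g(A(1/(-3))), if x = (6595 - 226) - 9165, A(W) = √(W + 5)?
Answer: -2775 + √42/3 ≈ -2772.8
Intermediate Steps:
A(W) = √(5 + W)
x = -2796 (x = 6369 - 9165 = -2796)
g(j) = 21 + j
x + g(A(1/(-3))) = -2796 + (21 + √(5 + 1/(-3))) = -2796 + (21 + √(5 - ⅓)) = -2796 + (21 + √(14/3)) = -2796 + (21 + √42/3) = -2775 + √42/3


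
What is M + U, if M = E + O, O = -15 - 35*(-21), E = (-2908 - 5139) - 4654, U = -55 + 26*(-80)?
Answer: -14116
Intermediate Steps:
U = -2135 (U = -55 - 2080 = -2135)
E = -12701 (E = -8047 - 4654 = -12701)
O = 720 (O = -15 + 735 = 720)
M = -11981 (M = -12701 + 720 = -11981)
M + U = -11981 - 2135 = -14116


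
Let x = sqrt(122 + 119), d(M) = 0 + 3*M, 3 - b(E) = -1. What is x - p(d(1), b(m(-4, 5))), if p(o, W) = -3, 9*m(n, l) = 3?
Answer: 3 + sqrt(241) ≈ 18.524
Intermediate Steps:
m(n, l) = 1/3 (m(n, l) = (1/9)*3 = 1/3)
b(E) = 4 (b(E) = 3 - 1*(-1) = 3 + 1 = 4)
d(M) = 3*M
x = sqrt(241) ≈ 15.524
x - p(d(1), b(m(-4, 5))) = sqrt(241) - 1*(-3) = sqrt(241) + 3 = 3 + sqrt(241)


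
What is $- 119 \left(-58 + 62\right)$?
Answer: $-476$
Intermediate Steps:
$- 119 \left(-58 + 62\right) = \left(-119\right) 4 = -476$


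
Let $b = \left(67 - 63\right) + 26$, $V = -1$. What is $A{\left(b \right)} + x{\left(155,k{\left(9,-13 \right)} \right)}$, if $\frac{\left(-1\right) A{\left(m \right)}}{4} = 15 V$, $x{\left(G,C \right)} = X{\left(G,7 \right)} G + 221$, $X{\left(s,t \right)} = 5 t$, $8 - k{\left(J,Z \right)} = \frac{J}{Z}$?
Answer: $5706$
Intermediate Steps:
$k{\left(J,Z \right)} = 8 - \frac{J}{Z}$
$b = 30$ ($b = 4 + 26 = 30$)
$x{\left(G,C \right)} = 221 + 35 G$ ($x{\left(G,C \right)} = 5 \cdot 7 G + 221 = 35 G + 221 = 221 + 35 G$)
$A{\left(m \right)} = 60$ ($A{\left(m \right)} = - 4 \cdot 15 \left(-1\right) = \left(-4\right) \left(-15\right) = 60$)
$A{\left(b \right)} + x{\left(155,k{\left(9,-13 \right)} \right)} = 60 + \left(221 + 35 \cdot 155\right) = 60 + \left(221 + 5425\right) = 60 + 5646 = 5706$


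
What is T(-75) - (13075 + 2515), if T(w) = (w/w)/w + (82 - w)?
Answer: -1157476/75 ≈ -15433.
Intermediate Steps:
T(w) = 82 + 1/w - w (T(w) = 1/w + (82 - w) = 82 + 1/w - w)
T(-75) - (13075 + 2515) = (82 + 1/(-75) - 1*(-75)) - (13075 + 2515) = (82 - 1/75 + 75) - 1*15590 = 11774/75 - 15590 = -1157476/75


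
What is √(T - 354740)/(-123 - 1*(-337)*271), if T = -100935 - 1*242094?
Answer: I*√697769/91204 ≈ 0.0091589*I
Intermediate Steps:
T = -343029 (T = -100935 - 242094 = -343029)
√(T - 354740)/(-123 - 1*(-337)*271) = √(-343029 - 354740)/(-123 - 1*(-337)*271) = √(-697769)/(-123 + 337*271) = (I*√697769)/(-123 + 91327) = (I*√697769)/91204 = (I*√697769)*(1/91204) = I*√697769/91204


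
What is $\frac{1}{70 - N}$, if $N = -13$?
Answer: $\frac{1}{83} \approx 0.012048$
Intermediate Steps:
$\frac{1}{70 - N} = \frac{1}{70 - -13} = \frac{1}{70 + 13} = \frac{1}{83}$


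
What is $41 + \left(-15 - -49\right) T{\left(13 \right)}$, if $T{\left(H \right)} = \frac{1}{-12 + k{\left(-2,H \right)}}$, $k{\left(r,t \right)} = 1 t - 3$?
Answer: $24$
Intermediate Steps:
$k{\left(r,t \right)} = -3 + t$ ($k{\left(r,t \right)} = t - 3 = -3 + t$)
$T{\left(H \right)} = \frac{1}{-15 + H}$ ($T{\left(H \right)} = \frac{1}{-12 + \left(-3 + H\right)} = \frac{1}{-15 + H}$)
$41 + \left(-15 - -49\right) T{\left(13 \right)} = 41 + \frac{-15 - -49}{-15 + 13} = 41 + \frac{-15 + 49}{-2} = 41 + 34 \left(- \frac{1}{2}\right) = 41 - 17 = 24$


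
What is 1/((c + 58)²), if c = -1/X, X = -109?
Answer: 11881/39980329 ≈ 0.00029717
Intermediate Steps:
c = 1/109 (c = -1/(-109) = -1*(-1/109) = 1/109 ≈ 0.0091743)
1/((c + 58)²) = 1/((1/109 + 58)²) = 1/((6323/109)²) = 1/(39980329/11881) = 11881/39980329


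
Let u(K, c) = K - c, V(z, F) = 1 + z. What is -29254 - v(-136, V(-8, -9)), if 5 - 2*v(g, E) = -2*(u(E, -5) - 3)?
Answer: -58503/2 ≈ -29252.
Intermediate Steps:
v(g, E) = 9/2 + E (v(g, E) = 5/2 - (-1)*((E - 1*(-5)) - 3) = 5/2 - (-1)*((E + 5) - 3) = 5/2 - (-1)*((5 + E) - 3) = 5/2 - (-1)*(2 + E) = 5/2 - (-4 - 2*E)/2 = 5/2 + (2 + E) = 9/2 + E)
-29254 - v(-136, V(-8, -9)) = -29254 - (9/2 + (1 - 8)) = -29254 - (9/2 - 7) = -29254 - 1*(-5/2) = -29254 + 5/2 = -58503/2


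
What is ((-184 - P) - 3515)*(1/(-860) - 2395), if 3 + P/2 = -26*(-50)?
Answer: 12961698393/860 ≈ 1.5072e+7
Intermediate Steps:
P = 2594 (P = -6 + 2*(-26*(-50)) = -6 + 2*1300 = -6 + 2600 = 2594)
((-184 - P) - 3515)*(1/(-860) - 2395) = ((-184 - 1*2594) - 3515)*(1/(-860) - 2395) = ((-184 - 2594) - 3515)*(-1/860 - 2395) = (-2778 - 3515)*(-2059701/860) = -6293*(-2059701/860) = 12961698393/860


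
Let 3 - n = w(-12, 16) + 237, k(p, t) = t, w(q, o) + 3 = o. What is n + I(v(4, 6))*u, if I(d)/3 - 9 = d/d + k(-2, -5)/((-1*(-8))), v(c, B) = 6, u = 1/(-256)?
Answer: -506081/2048 ≈ -247.11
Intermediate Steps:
w(q, o) = -3 + o
u = -1/256 ≈ -0.0039063
I(d) = 225/8 (I(d) = 27 + 3*(d/d - 5/((-1*(-8)))) = 27 + 3*(1 - 5/8) = 27 + 3*(3/8) = 27 + 9/8 = 225/8)
n = -247 (n = 3 - ((-3 + 16) + 237) = 3 - (13 + 237) = 3 - 1*250 = 3 - 250 = -247)
n + I(v(4, 6))*u = -247 + (225/8)*(-1/256) = -247 - 225/2048 = -506081/2048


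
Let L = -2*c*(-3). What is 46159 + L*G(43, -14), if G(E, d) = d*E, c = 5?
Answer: 28099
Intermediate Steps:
L = 30 (L = -2*5*(-3) = -10*(-3) = 30)
G(E, d) = E*d
46159 + L*G(43, -14) = 46159 + 30*(43*(-14)) = 46159 + 30*(-602) = 46159 - 18060 = 28099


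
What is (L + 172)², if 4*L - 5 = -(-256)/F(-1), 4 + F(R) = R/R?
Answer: 3323329/144 ≈ 23079.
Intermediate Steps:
F(R) = -3 (F(R) = -4 + R/R = -4 + 1 = -3)
L = -241/12 (L = 5/4 + (-(-256)/(-3))/4 = 5/4 + (-(-256)*(-1)/3)/4 = 5/4 + (-16*16/3)/4 = 5/4 + (¼)*(-256/3) = 5/4 - 64/3 = -241/12 ≈ -20.083)
(L + 172)² = (-241/12 + 172)² = (1823/12)² = 3323329/144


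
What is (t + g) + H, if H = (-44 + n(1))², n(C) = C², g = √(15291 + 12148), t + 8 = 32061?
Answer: 33902 + √27439 ≈ 34068.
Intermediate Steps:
t = 32053 (t = -8 + 32061 = 32053)
g = √27439 ≈ 165.65
H = 1849 (H = (-44 + 1²)² = (-44 + 1)² = (-43)² = 1849)
(t + g) + H = (32053 + √27439) + 1849 = 33902 + √27439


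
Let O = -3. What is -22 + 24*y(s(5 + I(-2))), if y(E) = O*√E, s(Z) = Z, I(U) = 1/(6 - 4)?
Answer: -22 - 36*√22 ≈ -190.85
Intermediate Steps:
I(U) = ½ (I(U) = 1/2 = ½)
y(E) = -3*√E
-22 + 24*y(s(5 + I(-2))) = -22 + 24*(-3*√(5 + ½)) = -22 + 24*(-3*√22/2) = -22 - 36*√22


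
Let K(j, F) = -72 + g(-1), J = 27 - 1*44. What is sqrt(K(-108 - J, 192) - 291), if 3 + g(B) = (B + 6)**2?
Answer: I*sqrt(341) ≈ 18.466*I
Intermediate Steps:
J = -17 (J = 27 - 44 = -17)
g(B) = -3 + (6 + B)**2 (g(B) = -3 + (B + 6)**2 = -3 + (6 + B)**2)
K(j, F) = -50 (K(j, F) = -72 + (-3 + (6 - 1)**2) = -72 + (-3 + 5**2) = -72 + (-3 + 25) = -72 + 22 = -50)
sqrt(K(-108 - J, 192) - 291) = sqrt(-50 - 291) = sqrt(-341) = I*sqrt(341)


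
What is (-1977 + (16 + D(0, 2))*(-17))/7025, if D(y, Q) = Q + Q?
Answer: -2317/7025 ≈ -0.32982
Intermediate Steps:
D(y, Q) = 2*Q
(-1977 + (16 + D(0, 2))*(-17))/7025 = (-1977 + (16 + 2*2)*(-17))/7025 = (-1977 + (16 + 4)*(-17))*(1/7025) = (-1977 + 20*(-17))*(1/7025) = (-1977 - 340)*(1/7025) = -2317*1/7025 = -2317/7025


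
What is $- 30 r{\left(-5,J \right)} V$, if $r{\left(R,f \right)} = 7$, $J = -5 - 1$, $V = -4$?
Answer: $840$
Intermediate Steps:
$J = -6$ ($J = -5 - 1 = -6$)
$- 30 r{\left(-5,J \right)} V = \left(-30\right) 7 \left(-4\right) = \left(-210\right) \left(-4\right) = 840$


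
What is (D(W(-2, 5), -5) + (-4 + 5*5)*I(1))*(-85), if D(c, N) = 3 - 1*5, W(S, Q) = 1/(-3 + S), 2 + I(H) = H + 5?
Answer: -6970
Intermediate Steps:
I(H) = 3 + H (I(H) = -2 + (H + 5) = -2 + (5 + H) = 3 + H)
D(c, N) = -2 (D(c, N) = 3 - 5 = -2)
(D(W(-2, 5), -5) + (-4 + 5*5)*I(1))*(-85) = (-2 + (-4 + 5*5)*(3 + 1))*(-85) = (-2 + (-4 + 25)*4)*(-85) = (-2 + 21*4)*(-85) = (-2 + 84)*(-85) = 82*(-85) = -6970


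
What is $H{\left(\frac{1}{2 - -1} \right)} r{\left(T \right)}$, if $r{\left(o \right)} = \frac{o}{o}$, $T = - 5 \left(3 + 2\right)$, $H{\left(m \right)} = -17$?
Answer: $-17$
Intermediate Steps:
$T = -25$ ($T = \left(-5\right) 5 = -25$)
$r{\left(o \right)} = 1$
$H{\left(\frac{1}{2 - -1} \right)} r{\left(T \right)} = \left(-17\right) 1 = -17$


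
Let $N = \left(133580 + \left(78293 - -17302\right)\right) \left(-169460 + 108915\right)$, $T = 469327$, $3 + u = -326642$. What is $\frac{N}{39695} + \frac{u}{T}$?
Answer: $- \frac{1302422599594180}{3725987053} \approx -3.4955 \cdot 10^{5}$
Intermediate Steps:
$u = -326645$ ($u = -3 - 326642 = -326645$)
$N = -13875400375$ ($N = \left(133580 + \left(78293 + 17302\right)\right) \left(-60545\right) = \left(133580 + 95595\right) \left(-60545\right) = 229175 \left(-60545\right) = -13875400375$)
$\frac{N}{39695} + \frac{u}{T} = - \frac{13875400375}{39695} - \frac{326645}{469327} = \left(-13875400375\right) \frac{1}{39695} - \frac{326645}{469327} = - \frac{2775080075}{7939} - \frac{326645}{469327} = - \frac{1302422599594180}{3725987053}$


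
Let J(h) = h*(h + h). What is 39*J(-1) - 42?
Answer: 36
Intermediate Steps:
J(h) = 2*h² (J(h) = h*(2*h) = 2*h²)
39*J(-1) - 42 = 39*(2*(-1)²) - 42 = 39*(2*1) - 42 = 39*2 - 42 = 78 - 42 = 36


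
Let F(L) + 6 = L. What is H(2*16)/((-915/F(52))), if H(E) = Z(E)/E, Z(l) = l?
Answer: -46/915 ≈ -0.050273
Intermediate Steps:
H(E) = 1 (H(E) = E/E = 1)
F(L) = -6 + L
H(2*16)/((-915/F(52))) = 1/(-915/(-6 + 52)) = 1/(-915/46) = 1*(-46/915) = -46/915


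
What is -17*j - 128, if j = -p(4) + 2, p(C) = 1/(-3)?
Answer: -503/3 ≈ -167.67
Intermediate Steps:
p(C) = -⅓
j = 7/3 (j = -1*(-⅓) + 2 = ⅓ + 2 = 7/3 ≈ 2.3333)
-17*j - 128 = -17*7/3 - 128 = -119/3 - 128 = -503/3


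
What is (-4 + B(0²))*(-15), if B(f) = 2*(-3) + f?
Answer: 150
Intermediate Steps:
B(f) = -6 + f
(-4 + B(0²))*(-15) = (-4 + (-6 + 0²))*(-15) = (-4 + (-6 + 0))*(-15) = (-4 - 6)*(-15) = -10*(-15) = 150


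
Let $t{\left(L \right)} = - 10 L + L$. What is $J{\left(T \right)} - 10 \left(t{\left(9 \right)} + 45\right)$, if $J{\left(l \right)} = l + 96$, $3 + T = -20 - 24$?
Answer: $409$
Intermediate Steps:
$T = -47$ ($T = -3 - 44 = -47$)
$t{\left(L \right)} = - 9 L$
$J{\left(l \right)} = 96 + l$
$J{\left(T \right)} - 10 \left(t{\left(9 \right)} + 45\right) = \left(96 - 47\right) - 10 \left(\left(-9\right) 9 + 45\right) = 49 - 10 \left(-81 + 45\right) = 49 - 10 \left(-36\right) = 49 - -360 = 49 + 360 = 409$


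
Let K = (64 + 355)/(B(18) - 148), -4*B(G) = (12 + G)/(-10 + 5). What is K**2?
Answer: 702244/85849 ≈ 8.1800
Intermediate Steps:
B(G) = 3/5 + G/20 (B(G) = -(12 + G)/(4*(-10 + 5)) = -(12 + G)/(4*(-5)) = -(12 + G)*(-1)/(4*5) = -(-12/5 - G/5)/4 = 3/5 + G/20)
K = -838/293 (K = (64 + 355)/((3/5 + (1/20)*18) - 148) = 419/((3/5 + 9/10) - 148) = 419/(3/2 - 148) = 419/(-293/2) = 419*(-2/293) = -838/293 ≈ -2.8601)
K**2 = (-838/293)**2 = 702244/85849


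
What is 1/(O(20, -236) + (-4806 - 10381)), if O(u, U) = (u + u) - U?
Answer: -1/14911 ≈ -6.7065e-5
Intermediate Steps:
O(u, U) = -U + 2*u (O(u, U) = 2*u - U = -U + 2*u)
1/(O(20, -236) + (-4806 - 10381)) = 1/((-1*(-236) + 2*20) + (-4806 - 10381)) = 1/((236 + 40) - 15187) = 1/(276 - 15187) = 1/(-14911) = -1/14911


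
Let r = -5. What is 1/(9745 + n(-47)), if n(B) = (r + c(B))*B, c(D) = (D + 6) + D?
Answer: 1/14116 ≈ 7.0842e-5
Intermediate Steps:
c(D) = 6 + 2*D (c(D) = (6 + D) + D = 6 + 2*D)
n(B) = B*(1 + 2*B) (n(B) = (-5 + (6 + 2*B))*B = (1 + 2*B)*B = B*(1 + 2*B))
1/(9745 + n(-47)) = 1/(9745 - 47*(1 + 2*(-47))) = 1/(9745 - 47*(1 - 94)) = 1/(9745 - 47*(-93)) = 1/(9745 + 4371) = 1/14116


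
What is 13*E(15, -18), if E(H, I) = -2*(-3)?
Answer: 78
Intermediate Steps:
E(H, I) = 6
13*E(15, -18) = 13*6 = 78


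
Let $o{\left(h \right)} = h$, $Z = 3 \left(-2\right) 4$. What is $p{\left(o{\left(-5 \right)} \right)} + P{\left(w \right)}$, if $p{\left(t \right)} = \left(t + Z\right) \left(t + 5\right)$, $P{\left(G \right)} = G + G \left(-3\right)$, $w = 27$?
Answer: $-54$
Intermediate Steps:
$Z = -24$ ($Z = \left(-6\right) 4 = -24$)
$P{\left(G \right)} = - 2 G$ ($P{\left(G \right)} = G - 3 G = - 2 G$)
$p{\left(t \right)} = \left(-24 + t\right) \left(5 + t\right)$ ($p{\left(t \right)} = \left(t - 24\right) \left(t + 5\right) = \left(-24 + t\right) \left(5 + t\right)$)
$p{\left(o{\left(-5 \right)} \right)} + P{\left(w \right)} = \left(-120 + \left(-5\right)^{2} - -95\right) - 54 = \left(-120 + 25 + 95\right) - 54 = 0 - 54 = -54$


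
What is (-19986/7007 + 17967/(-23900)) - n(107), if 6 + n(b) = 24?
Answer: -3617971569/167467300 ≈ -21.604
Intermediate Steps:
n(b) = 18 (n(b) = -6 + 24 = 18)
(-19986/7007 + 17967/(-23900)) - n(107) = (-19986/7007 + 17967/(-23900)) - 1*18 = (-19986*1/7007 + 17967*(-1/23900)) - 18 = (-19986/7007 - 17967/23900) - 18 = -603560169/167467300 - 18 = -3617971569/167467300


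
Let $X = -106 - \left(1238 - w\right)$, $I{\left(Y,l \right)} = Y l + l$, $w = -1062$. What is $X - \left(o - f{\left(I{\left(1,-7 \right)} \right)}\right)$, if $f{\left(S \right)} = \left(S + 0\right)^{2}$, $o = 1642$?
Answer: $-3852$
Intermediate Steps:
$I{\left(Y,l \right)} = l + Y l$
$f{\left(S \right)} = S^{2}$
$X = -2406$ ($X = -106 - \left(1238 - -1062\right) = -106 - \left(1238 + 1062\right) = -106 - 2300 = -2406$)
$X - \left(o - f{\left(I{\left(1,-7 \right)} \right)}\right) = -2406 - \left(1642 - \left(- 7 \left(1 + 1\right)\right)^{2}\right) = -2406 - \left(1642 - \left(\left(-7\right) 2\right)^{2}\right) = -2406 - \left(1642 - \left(-14\right)^{2}\right) = -2406 - \left(1642 - 196\right) = -2406 - 1446 = -3852$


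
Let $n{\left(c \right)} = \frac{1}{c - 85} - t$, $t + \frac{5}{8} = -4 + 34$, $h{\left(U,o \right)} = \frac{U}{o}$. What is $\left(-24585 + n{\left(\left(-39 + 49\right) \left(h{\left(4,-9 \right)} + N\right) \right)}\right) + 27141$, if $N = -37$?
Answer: $\frac{83580683}{33080} \approx 2526.6$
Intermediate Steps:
$t = \frac{235}{8}$ ($t = - \frac{5}{8} + \left(-4 + 34\right) = - \frac{5}{8} + 30 = \frac{235}{8} \approx 29.375$)
$n{\left(c \right)} = - \frac{235}{8} + \frac{1}{-85 + c}$ ($n{\left(c \right)} = \frac{1}{c - 85} - \frac{235}{8} = \frac{1}{-85 + c} - \frac{235}{8} = - \frac{235}{8} + \frac{1}{-85 + c}$)
$\left(-24585 + n{\left(\left(-39 + 49\right) \left(h{\left(4,-9 \right)} + N\right) \right)}\right) + 27141 = \left(-24585 + \frac{19983 - 235 \left(-39 + 49\right) \left(\frac{4}{-9} - 37\right)}{8 \left(-85 + \left(-39 + 49\right) \left(\frac{4}{-9} - 37\right)\right)}\right) + 27141 = \left(-24585 + \frac{19983 - 235 \cdot 10 \left(4 \left(- \frac{1}{9}\right) - 37\right)}{8 \left(-85 + 10 \left(4 \left(- \frac{1}{9}\right) - 37\right)\right)}\right) + 27141 = \left(-24585 + \frac{19983 - 235 \cdot 10 \left(- \frac{4}{9} - 37\right)}{8 \left(-85 + 10 \left(- \frac{4}{9} - 37\right)\right)}\right) + 27141 = \left(-24585 + \frac{19983 - 235 \cdot 10 \left(- \frac{337}{9}\right)}{8 \left(-85 + 10 \left(- \frac{337}{9}\right)\right)}\right) + 27141 = \left(-24585 + \frac{19983 - - \frac{791950}{9}}{8 \left(-85 - \frac{3370}{9}\right)}\right) + 27141 = \left(-24585 + \frac{19983 + \frac{791950}{9}}{8 \left(- \frac{4135}{9}\right)}\right) + 27141 = \left(-24585 + \frac{1}{8} \left(- \frac{9}{4135}\right) \frac{971797}{9}\right) + 27141 = \left(-24585 - \frac{971797}{33080}\right) + 27141 = - \frac{814243597}{33080} + 27141 = \frac{83580683}{33080}$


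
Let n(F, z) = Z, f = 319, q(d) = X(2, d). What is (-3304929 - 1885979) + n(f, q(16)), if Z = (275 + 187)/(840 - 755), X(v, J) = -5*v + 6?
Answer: -441226718/85 ≈ -5.1909e+6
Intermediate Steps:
X(v, J) = 6 - 5*v
q(d) = -4 (q(d) = 6 - 5*2 = 6 - 10 = -4)
Z = 462/85 ≈ 5.4353
n(F, z) = 462/85
(-3304929 - 1885979) + n(f, q(16)) = (-3304929 - 1885979) + 462/85 = -5190908 + 462/85 = -441226718/85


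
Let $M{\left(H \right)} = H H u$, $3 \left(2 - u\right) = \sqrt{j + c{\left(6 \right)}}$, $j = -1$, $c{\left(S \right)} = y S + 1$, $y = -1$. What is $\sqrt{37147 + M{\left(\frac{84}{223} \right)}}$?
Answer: $\frac{\sqrt{1847297275 - 2352 i \sqrt{6}}}{223} \approx 192.74 - 0.00030055 i$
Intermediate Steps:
$c{\left(S \right)} = 1 - S$ ($c{\left(S \right)} = - S + 1 = 1 - S$)
$u = 2 - \frac{i \sqrt{6}}{3}$ ($u = 2 - \frac{\sqrt{-1 + \left(1 - 6\right)}}{3} = 2 - \frac{\sqrt{-1 - 5}}{3} = 2 - \frac{\sqrt{-6}}{3} = 2 - \frac{i \sqrt{6}}{3} \approx 2.0 - 0.8165 i$)
$M{\left(H \right)} = H^{2} \left(2 - \frac{i \sqrt{6}}{3}\right)$ ($M{\left(H \right)} = H H \left(2 - \frac{i \sqrt{6}}{3}\right) = H^{2} \left(2 - \frac{i \sqrt{6}}{3}\right)$)
$\sqrt{37147 + M{\left(\frac{84}{223} \right)}} = \sqrt{37147 + \frac{\left(\frac{84}{223}\right)^{2} \left(6 - i \sqrt{6}\right)}{3}} = \sqrt{37147 + \frac{1}{3} \cdot \frac{7056}{49729} \left(6 - i \sqrt{6}\right)} = \sqrt{37147 + \left(\frac{14112}{49729} - \frac{2352 i \sqrt{6}}{49729}\right)} = \sqrt{\frac{1847297275}{49729} - \frac{2352 i \sqrt{6}}{49729}}$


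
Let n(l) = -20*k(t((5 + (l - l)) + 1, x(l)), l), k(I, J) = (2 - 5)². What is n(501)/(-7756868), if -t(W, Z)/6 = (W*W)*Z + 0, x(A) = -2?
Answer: 45/1939217 ≈ 2.3205e-5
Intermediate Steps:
t(W, Z) = -6*Z*W² (t(W, Z) = -6*((W*W)*Z + 0) = -6*(W²*Z + 0) = -6*(Z*W² + 0) = -6*Z*W²)
k(I, J) = 9 (k(I, J) = (-3)² = 9)
n(l) = -180 (n(l) = -20*9 = -180)
n(501)/(-7756868) = -180/(-7756868) = -180*(-1/7756868) = 45/1939217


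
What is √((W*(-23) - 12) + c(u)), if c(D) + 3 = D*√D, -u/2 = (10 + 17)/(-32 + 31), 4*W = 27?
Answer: √(-681 + 648*√6)/2 ≈ 15.052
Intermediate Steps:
W = 27/4 (W = (¼)*27 = 27/4 ≈ 6.7500)
u = 54 (u = -2*(10 + 17)/(-32 + 31) = -54/(-1) = -54*(-1) = -2*(-27) = 54)
c(D) = -3 + D^(3/2) (c(D) = -3 + D*√D = -3 + D^(3/2))
√((W*(-23) - 12) + c(u)) = √(((27/4)*(-23) - 12) + (-3 + 54^(3/2))) = √((-621/4 - 12) + (-3 + 162*√6)) = √(-669/4 + (-3 + 162*√6)) = √(-681/4 + 162*√6)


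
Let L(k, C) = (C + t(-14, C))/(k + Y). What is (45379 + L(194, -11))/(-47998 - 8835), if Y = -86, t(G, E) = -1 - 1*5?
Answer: -4900915/6137964 ≈ -0.79846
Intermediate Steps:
t(G, E) = -6 (t(G, E) = -1 - 5 = -6)
L(k, C) = (-6 + C)/(-86 + k) (L(k, C) = (C - 6)/(k - 86) = (-6 + C)/(-86 + k))
(45379 + L(194, -11))/(-47998 - 8835) = (45379 + (-6 - 11)/(-86 + 194))/(-47998 - 8835) = (45379 - 17/108)/(-56833) = (45379 + (1/108)*(-17))*(-1/56833) = (45379 - 17/108)*(-1/56833) = (4900915/108)*(-1/56833) = -4900915/6137964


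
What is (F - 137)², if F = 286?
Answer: 22201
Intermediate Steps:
(F - 137)² = (286 - 137)² = 149² = 22201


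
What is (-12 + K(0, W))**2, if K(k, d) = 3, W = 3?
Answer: 81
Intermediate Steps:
(-12 + K(0, W))**2 = (-12 + 3)**2 = (-9)**2 = 81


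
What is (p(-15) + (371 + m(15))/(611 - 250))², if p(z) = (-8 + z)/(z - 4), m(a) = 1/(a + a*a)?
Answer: 37605354241/7506489600 ≈ 5.0097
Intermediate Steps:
m(a) = 1/(a + a²)
p(z) = (-8 + z)/(-4 + z)
(p(-15) + (371 + m(15))/(611 - 250))² = ((-8 - 15)/(-4 - 15) + (371 + 1/(15*(1 + 15)))/(611 - 250))² = (-23/(-19) + (371 + (1/15)/16)/361)² = (-1/19*(-23) + (371 + (1/15)*(1/16))*(1/361))² = (23/19 + (371 + 1/240)*(1/361))² = (23/19 + (89041/240)*(1/361))² = (23/19 + 89041/86640)² = (193921/86640)² = 37605354241/7506489600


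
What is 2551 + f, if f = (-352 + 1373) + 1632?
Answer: 5204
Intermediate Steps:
f = 2653 (f = 1021 + 1632 = 2653)
2551 + f = 2551 + 2653 = 5204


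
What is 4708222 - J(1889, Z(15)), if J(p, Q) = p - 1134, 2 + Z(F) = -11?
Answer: 4707467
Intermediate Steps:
Z(F) = -13 (Z(F) = -2 - 11 = -13)
J(p, Q) = -1134 + p
4708222 - J(1889, Z(15)) = 4708222 - (-1134 + 1889) = 4708222 - 1*755 = 4708222 - 755 = 4707467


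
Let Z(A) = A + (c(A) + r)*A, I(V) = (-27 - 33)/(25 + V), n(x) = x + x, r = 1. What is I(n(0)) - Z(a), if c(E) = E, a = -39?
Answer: -7227/5 ≈ -1445.4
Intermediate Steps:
n(x) = 2*x
I(V) = -60/(25 + V)
Z(A) = A + A*(1 + A) (Z(A) = A + (A + 1)*A = A + (1 + A)*A = A + A*(1 + A))
I(n(0)) - Z(a) = -60/(25 + 2*0) - (-39)*(2 - 39) = -60/(25 + 0) - (-39)*(-37) = -60/25 - 1*1443 = -60*1/25 - 1443 = -12/5 - 1443 = -7227/5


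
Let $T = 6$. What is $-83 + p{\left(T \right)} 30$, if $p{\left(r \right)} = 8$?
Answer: $157$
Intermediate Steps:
$-83 + p{\left(T \right)} 30 = -83 + 8 \cdot 30 = -83 + 240 = 157$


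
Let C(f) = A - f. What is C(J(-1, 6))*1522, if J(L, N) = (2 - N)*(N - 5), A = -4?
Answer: 0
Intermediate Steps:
J(L, N) = (-5 + N)*(2 - N) (J(L, N) = (2 - N)*(-5 + N) = (-5 + N)*(2 - N))
C(f) = -4 - f
C(J(-1, 6))*1522 = (-4 - (-10 - 1*6² + 7*6))*1522 = (-4 - (-10 - 1*36 + 42))*1522 = (-4 - (-10 - 36 + 42))*1522 = (-4 - 1*(-4))*1522 = (-4 + 4)*1522 = 0*1522 = 0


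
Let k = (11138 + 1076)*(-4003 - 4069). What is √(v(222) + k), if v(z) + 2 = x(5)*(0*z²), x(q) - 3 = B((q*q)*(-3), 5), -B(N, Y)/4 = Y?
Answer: I*√98591410 ≈ 9929.3*I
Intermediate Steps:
B(N, Y) = -4*Y
x(q) = -17 (x(q) = 3 - 4*5 = 3 - 20 = -17)
k = -98591408 (k = 12214*(-8072) = -98591408)
v(z) = -2 (v(z) = -2 - 0*z² = -2 - 17*0 = -2 + 0 = -2)
√(v(222) + k) = √(-2 - 98591408) = √(-98591410) = I*√98591410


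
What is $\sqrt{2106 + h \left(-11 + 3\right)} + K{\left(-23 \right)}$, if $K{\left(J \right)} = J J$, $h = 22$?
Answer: $529 + \sqrt{1930} \approx 572.93$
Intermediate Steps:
$K{\left(J \right)} = J^{2}$
$\sqrt{2106 + h \left(-11 + 3\right)} + K{\left(-23 \right)} = \sqrt{2106 + 22 \left(-11 + 3\right)} + \left(-23\right)^{2} = \sqrt{2106 + 22 \left(-8\right)} + 529 = \sqrt{2106 - 176} + 529 = \sqrt{1930} + 529 = 529 + \sqrt{1930}$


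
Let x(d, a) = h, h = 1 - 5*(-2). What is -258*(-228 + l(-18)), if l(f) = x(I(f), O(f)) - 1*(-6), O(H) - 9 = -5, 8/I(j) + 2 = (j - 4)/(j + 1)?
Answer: 54438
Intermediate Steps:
I(j) = 8/(-2 + (-4 + j)/(1 + j)) (I(j) = 8/(-2 + (j - 4)/(j + 1)) = 8/(-2 + (-4 + j)/(1 + j)))
h = 11 (h = 1 + 10 = 11)
O(H) = 4 (O(H) = 9 - 5 = 4)
x(d, a) = 11
l(f) = 17 (l(f) = 11 - 1*(-6) = 11 + 6 = 17)
-258*(-228 + l(-18)) = -258*(-228 + 17) = -258*(-211) = 54438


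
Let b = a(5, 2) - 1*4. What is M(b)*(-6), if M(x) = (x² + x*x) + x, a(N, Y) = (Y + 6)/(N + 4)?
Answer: -2632/27 ≈ -97.481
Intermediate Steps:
a(N, Y) = (6 + Y)/(4 + N)
b = -28/9 (b = (6 + 2)/(4 + 5) - 1*4 = 8/9 - 4 = -28/9 ≈ -3.1111)
M(x) = x + 2*x² (M(x) = (x² + x²) + x = 2*x² + x = x + 2*x²)
M(b)*(-6) = -28*(1 + 2*(-28/9))/9*(-6) = -28*(1 - 56/9)/9*(-6) = -28/9*(-47/9)*(-6) = (1316/81)*(-6) = -2632/27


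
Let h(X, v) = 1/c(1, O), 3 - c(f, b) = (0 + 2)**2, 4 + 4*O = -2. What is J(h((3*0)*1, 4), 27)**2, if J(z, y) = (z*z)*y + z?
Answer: 676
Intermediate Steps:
O = -3/2 (O = -1 + (1/4)*(-2) = -1 - 1/2 = -3/2 ≈ -1.5000)
c(f, b) = -1 (c(f, b) = 3 - (0 + 2)**2 = 3 - 1*2**2 = 3 - 1*4 = 3 - 4 = -1)
h(X, v) = -1 (h(X, v) = 1/(-1) = -1)
J(z, y) = z + y*z**2 (J(z, y) = z**2*y + z = y*z**2 + z = z + y*z**2)
J(h((3*0)*1, 4), 27)**2 = (-(1 + 27*(-1)))**2 = (-(1 - 27))**2 = (-1*(-26))**2 = 26**2 = 676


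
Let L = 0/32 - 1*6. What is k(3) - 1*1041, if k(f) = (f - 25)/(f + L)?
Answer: -3101/3 ≈ -1033.7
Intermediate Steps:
L = -6 (L = 0*(1/32) - 6 = 0 - 6 = -6)
k(f) = (-25 + f)/(-6 + f) (k(f) = (f - 25)/(f - 6) = (-25 + f)/(-6 + f))
k(3) - 1*1041 = (-25 + 3)/(-6 + 3) - 1*1041 = -22/(-3) - 1041 = -⅓*(-22) - 1041 = 22/3 - 1041 = -3101/3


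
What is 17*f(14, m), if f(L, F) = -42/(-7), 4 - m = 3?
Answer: 102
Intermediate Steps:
m = 1 (m = 4 - 1*3 = 4 - 3 = 1)
f(L, F) = 6 (f(L, F) = -42*(-1/7) = 6)
17*f(14, m) = 17*6 = 102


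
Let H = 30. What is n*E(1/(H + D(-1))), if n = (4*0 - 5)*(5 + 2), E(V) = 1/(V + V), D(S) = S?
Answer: -1015/2 ≈ -507.50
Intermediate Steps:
E(V) = 1/(2*V)
n = -35 (n = (0 - 5)*7 = -5*7 = -35)
n*E(1/(H + D(-1))) = -35/(2*(1/(30 - 1))) = -35/(2*(1/29)) = -35/(2*1/29) = -35*29/2 = -1015/2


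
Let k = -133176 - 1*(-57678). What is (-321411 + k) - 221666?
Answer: -618575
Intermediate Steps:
k = -75498 (k = -133176 + 57678 = -75498)
(-321411 + k) - 221666 = (-321411 - 75498) - 221666 = -396909 - 221666 = -618575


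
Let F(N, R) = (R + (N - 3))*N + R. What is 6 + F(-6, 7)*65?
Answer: 1241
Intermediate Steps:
F(N, R) = R + N*(-3 + N + R) (F(N, R) = (R + (-3 + N))*N + R = (-3 + N + R)*N + R = N*(-3 + N + R) + R = R + N*(-3 + N + R))
6 + F(-6, 7)*65 = 6 + (7 + (-6)² - 3*(-6) - 6*7)*65 = 6 + (7 + 36 + 18 - 42)*65 = 6 + 19*65 = 6 + 1235 = 1241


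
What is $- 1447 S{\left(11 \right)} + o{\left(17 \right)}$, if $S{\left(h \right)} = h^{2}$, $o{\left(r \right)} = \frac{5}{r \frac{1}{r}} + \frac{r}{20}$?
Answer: $- \frac{3501623}{20} \approx -1.7508 \cdot 10^{5}$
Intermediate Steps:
$o{\left(r \right)} = 5 + \frac{r}{20}$ ($o{\left(r \right)} = \frac{5}{1} + r \frac{1}{20} = 5 \cdot 1 + \frac{r}{20} = 5 + \frac{r}{20}$)
$- 1447 S{\left(11 \right)} + o{\left(17 \right)} = - 1447 \cdot 11^{2} + \left(5 + \frac{1}{20} \cdot 17\right) = \left(-1447\right) 121 + \left(5 + \frac{17}{20}\right) = -175087 + \frac{117}{20} = - \frac{3501623}{20}$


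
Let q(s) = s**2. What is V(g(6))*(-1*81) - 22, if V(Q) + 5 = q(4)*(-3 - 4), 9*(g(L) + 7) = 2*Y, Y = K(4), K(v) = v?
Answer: 9455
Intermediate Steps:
Y = 4
g(L) = -55/9 (g(L) = -7 + (2*4)/9 = -7 + (1/9)*8 = -7 + 8/9 = -55/9)
V(Q) = -117 (V(Q) = -5 + 4**2*(-3 - 4) = -5 + 16*(-7) = -5 - 112 = -117)
V(g(6))*(-1*81) - 22 = -(-117)*81 - 22 = -117*(-81) - 22 = 9477 - 22 = 9455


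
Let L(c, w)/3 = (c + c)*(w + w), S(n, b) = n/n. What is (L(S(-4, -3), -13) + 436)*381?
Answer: 106680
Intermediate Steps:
S(n, b) = 1
L(c, w) = 12*c*w (L(c, w) = 3*((c + c)*(w + w)) = 3*((2*c)*(2*w)) = 3*(4*c*w) = 12*c*w)
(L(S(-4, -3), -13) + 436)*381 = (12*1*(-13) + 436)*381 = (-156 + 436)*381 = 280*381 = 106680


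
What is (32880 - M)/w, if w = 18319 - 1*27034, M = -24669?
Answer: -19183/2905 ≈ -6.6034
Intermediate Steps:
w = -8715 (w = 18319 - 27034 = -8715)
(32880 - M)/w = (32880 - 1*(-24669))/(-8715) = (32880 + 24669)*(-1/8715) = 57549*(-1/8715) = -19183/2905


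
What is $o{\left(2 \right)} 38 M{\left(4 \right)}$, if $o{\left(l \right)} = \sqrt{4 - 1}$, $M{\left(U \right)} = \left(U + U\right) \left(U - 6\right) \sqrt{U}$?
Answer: $- 1216 \sqrt{3} \approx -2106.2$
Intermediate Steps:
$M{\left(U \right)} = 2 U^{\frac{3}{2}} \left(-6 + U\right)$ ($M{\left(U \right)} = 2 U \left(-6 + U\right) \sqrt{U} = 2 U^{\frac{3}{2}} \left(-6 + U\right)$)
$o{\left(l \right)} = \sqrt{3}$
$o{\left(2 \right)} 38 M{\left(4 \right)} = \sqrt{3} \cdot 38 \cdot 2 \cdot 4^{\frac{3}{2}} \left(-6 + 4\right) = 38 \sqrt{3} \cdot 2 \cdot 8 \left(-2\right) = 38 \sqrt{3} \left(-32\right) = - 1216 \sqrt{3}$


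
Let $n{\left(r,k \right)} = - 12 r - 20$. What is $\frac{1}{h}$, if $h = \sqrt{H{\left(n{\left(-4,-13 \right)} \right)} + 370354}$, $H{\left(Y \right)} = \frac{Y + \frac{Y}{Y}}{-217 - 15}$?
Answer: $\frac{2 \sqrt{5925662}}{2962831} \approx 0.0016432$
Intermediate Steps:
$n{\left(r,k \right)} = -20 - 12 r$
$H{\left(Y \right)} = - \frac{1}{232} - \frac{Y}{232}$ ($H{\left(Y \right)} = \frac{Y + 1}{-232} = \left(1 + Y\right) \left(- \frac{1}{232}\right) = - \frac{1}{232} - \frac{Y}{232}$)
$h = \frac{\sqrt{5925662}}{4}$ ($h = \sqrt{\left(- \frac{1}{232} - \frac{-20 - -48}{232}\right) + 370354} = \sqrt{\left(- \frac{1}{232} - \frac{-20 + 48}{232}\right) + 370354} = \sqrt{\left(- \frac{1}{232} - \frac{7}{58}\right) + 370354} = \sqrt{- \frac{1}{8} + 370354} = \sqrt{\frac{2962831}{8}} = \frac{\sqrt{5925662}}{4} \approx 608.57$)
$\frac{1}{h} = \frac{1}{\frac{1}{4} \sqrt{5925662}} = \frac{2 \sqrt{5925662}}{2962831}$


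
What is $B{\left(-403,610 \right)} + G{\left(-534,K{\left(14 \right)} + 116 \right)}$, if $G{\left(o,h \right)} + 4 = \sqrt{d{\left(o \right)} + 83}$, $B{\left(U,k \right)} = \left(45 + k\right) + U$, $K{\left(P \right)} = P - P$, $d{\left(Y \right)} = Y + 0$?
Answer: $248 + i \sqrt{451} \approx 248.0 + 21.237 i$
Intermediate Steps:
$d{\left(Y \right)} = Y$
$K{\left(P \right)} = 0$
$B{\left(U,k \right)} = 45 + U + k$
$G{\left(o,h \right)} = -4 + \sqrt{83 + o}$ ($G{\left(o,h \right)} = -4 + \sqrt{o + 83} = -4 + \sqrt{83 + o}$)
$B{\left(-403,610 \right)} + G{\left(-534,K{\left(14 \right)} + 116 \right)} = \left(45 - 403 + 610\right) - \left(4 - \sqrt{83 - 534}\right) = 252 - \left(4 - \sqrt{-451}\right) = 252 - \left(4 - i \sqrt{451}\right) = 248 + i \sqrt{451}$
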